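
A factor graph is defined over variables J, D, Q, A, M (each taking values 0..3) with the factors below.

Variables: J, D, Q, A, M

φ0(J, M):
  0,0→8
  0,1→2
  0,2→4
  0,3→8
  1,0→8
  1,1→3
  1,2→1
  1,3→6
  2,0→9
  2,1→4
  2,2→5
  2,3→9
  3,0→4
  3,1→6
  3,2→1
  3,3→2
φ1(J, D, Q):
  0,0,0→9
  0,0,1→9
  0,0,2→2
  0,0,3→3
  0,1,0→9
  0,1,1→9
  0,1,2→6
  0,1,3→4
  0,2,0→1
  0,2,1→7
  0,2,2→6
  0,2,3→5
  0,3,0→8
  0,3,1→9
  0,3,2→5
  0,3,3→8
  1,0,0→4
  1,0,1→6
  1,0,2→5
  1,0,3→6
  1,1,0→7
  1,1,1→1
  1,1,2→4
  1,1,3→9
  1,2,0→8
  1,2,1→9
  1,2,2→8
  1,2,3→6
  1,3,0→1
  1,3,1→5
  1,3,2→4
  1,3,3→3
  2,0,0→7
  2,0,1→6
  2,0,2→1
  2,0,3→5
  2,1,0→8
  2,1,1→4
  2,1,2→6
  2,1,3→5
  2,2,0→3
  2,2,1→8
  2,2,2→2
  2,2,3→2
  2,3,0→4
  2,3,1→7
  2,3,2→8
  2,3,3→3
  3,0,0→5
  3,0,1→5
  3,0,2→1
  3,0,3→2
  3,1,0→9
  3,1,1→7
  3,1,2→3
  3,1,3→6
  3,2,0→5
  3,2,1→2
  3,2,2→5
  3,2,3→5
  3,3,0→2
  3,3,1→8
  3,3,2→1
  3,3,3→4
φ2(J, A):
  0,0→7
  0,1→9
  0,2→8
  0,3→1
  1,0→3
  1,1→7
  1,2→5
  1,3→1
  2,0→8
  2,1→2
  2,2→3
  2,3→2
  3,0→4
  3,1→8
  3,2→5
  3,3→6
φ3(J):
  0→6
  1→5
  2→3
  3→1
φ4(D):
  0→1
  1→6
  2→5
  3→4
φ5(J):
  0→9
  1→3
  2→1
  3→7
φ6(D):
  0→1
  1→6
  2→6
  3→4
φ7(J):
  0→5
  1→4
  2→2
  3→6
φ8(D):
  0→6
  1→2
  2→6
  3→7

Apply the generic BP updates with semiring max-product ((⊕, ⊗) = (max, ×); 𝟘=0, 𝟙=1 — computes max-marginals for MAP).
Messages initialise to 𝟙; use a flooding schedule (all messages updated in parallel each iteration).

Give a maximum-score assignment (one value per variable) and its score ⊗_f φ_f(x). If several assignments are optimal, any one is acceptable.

init: all messages = 𝟙 over 4 values
r1 m[φ0→J] = [8, 8, 9, 6]
r1 m[φ0→M] = [9, 6, 5, 9]
r1 m[φ1→J] = [9, 9, 8, 9]
r1 m[φ1→D] = [9, 9, 9, 9]
r1 m[φ1→Q] = [9, 9, 8, 9]
r1 m[φ2→J] = [9, 7, 8, 8]
r1 m[φ2→A] = [8, 9, 8, 6]
r1 m[φ3→J] = [6, 5, 3, 1]
r1 m[φ4→D] = [1, 6, 5, 4]
r1 m[φ5→J] = [9, 3, 1, 7]
r1 m[φ6→D] = [1, 6, 6, 4]
r1 m[φ7→J] = [5, 4, 2, 6]
r1 m[φ8→D] = [6, 2, 6, 7]
r1 m[J→φ0] = [1, 1, 1, 1]
r1 m[J→φ1] = [1, 1, 1, 1]
r1 m[J→φ2] = [1, 1, 1, 1]
r1 m[J→φ3] = [1, 1, 1, 1]
r1 m[J→φ5] = [1, 1, 1, 1]
r1 m[J→φ7] = [1, 1, 1, 1]
r1 m[D→φ1] = [1, 1, 1, 1]
r1 m[D→φ4] = [1, 1, 1, 1]
r1 m[D→φ6] = [1, 1, 1, 1]
r1 m[D→φ8] = [1, 1, 1, 1]
r1 m[Q→φ1] = [1, 1, 1, 1]
r1 m[A→φ2] = [1, 1, 1, 1]
r1 m[M→φ0] = [1, 1, 1, 1]
r2 m[φ0→J] = [8, 8, 9, 6]
r2 m[φ0→M] = [9, 6, 5, 9]
r2 m[φ1→J] = [9, 9, 8, 9]
r2 m[φ1→D] = [9, 9, 9, 9]
r2 m[φ1→Q] = [9, 9, 8, 9]
r2 m[φ2→J] = [9, 7, 8, 8]
r2 m[φ2→A] = [8, 9, 8, 6]
r2 m[φ3→J] = [6, 5, 3, 1]
r2 m[φ4→D] = [1, 6, 5, 4]
r2 m[φ5→J] = [9, 3, 1, 7]
r2 m[φ6→D] = [1, 6, 6, 4]
r2 m[φ7→J] = [5, 4, 2, 6]
r2 m[φ8→D] = [6, 2, 6, 7]
r2 m[J→φ0] = [21870, 3780, 384, 3024]
r2 m[J→φ1] = [19440, 3360, 432, 2016]
r2 m[J→φ2] = [19440, 4320, 432, 2268]
r2 m[J→φ3] = [29160, 6048, 1152, 18144]
r2 m[J→φ5] = [19440, 10080, 3456, 2592]
r2 m[J→φ7] = [34992, 7560, 1728, 3024]
r2 m[D→φ1] = [6, 72, 180, 112]
r2 m[D→φ4] = [54, 108, 324, 252]
r2 m[D→φ6] = [54, 108, 270, 252]
r2 m[D→φ8] = [9, 324, 270, 144]
r2 m[Q→φ1] = [1, 1, 1, 1]
r2 m[A→φ2] = [1, 1, 1, 1]
r2 m[M→φ0] = [1, 1, 1, 1]
r3 m[φ0→J] = [8, 8, 9, 6]
r3 m[φ0→M] = [174960, 43740, 87480, 174960]
r3 m[φ1→J] = [1260, 1620, 1440, 900]
r3 m[φ1→D] = [174960, 174960, 136080, 174960]
r3 m[φ1→Q] = [17418240, 24494400, 20995200, 17496000]
r3 m[φ2→J] = [9, 7, 8, 8]
r3 m[φ2→A] = [136080, 174960, 155520, 19440]
r3 m[φ3→J] = [6, 5, 3, 1]
r3 m[φ4→D] = [1, 6, 5, 4]
r3 m[φ5→J] = [9, 3, 1, 7]
r3 m[φ6→D] = [1, 6, 6, 4]
r3 m[φ7→J] = [5, 4, 2, 6]
r3 m[φ8→D] = [6, 2, 6, 7]
r3 m[J→φ0] = [21870, 3780, 384, 3024]
r3 m[J→φ1] = [19440, 3360, 432, 2016]
r3 m[J→φ2] = [19440, 4320, 432, 2268]
r3 m[J→φ3] = [29160, 6048, 1152, 18144]
r3 m[J→φ5] = [19440, 10080, 3456, 2592]
r3 m[J→φ7] = [34992, 7560, 1728, 3024]
r3 m[D→φ1] = [6, 72, 180, 112]
r3 m[D→φ4] = [54, 108, 324, 252]
r3 m[D→φ6] = [54, 108, 270, 252]
r3 m[D→φ8] = [9, 324, 270, 144]
r3 m[Q→φ1] = [1, 1, 1, 1]
r3 m[A→φ2] = [1, 1, 1, 1]
r3 m[M→φ0] = [1, 1, 1, 1]
r4 m[φ0→J] = [8, 8, 9, 6]
r4 m[φ0→M] = [174960, 43740, 87480, 174960]
r4 m[φ1→J] = [1260, 1620, 1440, 900]
r4 m[φ1→D] = [174960, 174960, 136080, 174960]
r4 m[φ1→Q] = [17418240, 24494400, 20995200, 17496000]
r4 m[φ2→J] = [9, 7, 8, 8]
r4 m[φ2→A] = [136080, 174960, 155520, 19440]
r4 m[φ3→J] = [6, 5, 3, 1]
r4 m[φ4→D] = [1, 6, 5, 4]
r4 m[φ5→J] = [9, 3, 1, 7]
r4 m[φ6→D] = [1, 6, 6, 4]
r4 m[φ7→J] = [5, 4, 2, 6]
r4 m[φ8→D] = [6, 2, 6, 7]
r4 m[J→φ0] = [3061800, 680400, 69120, 302400]
r4 m[J→φ1] = [19440, 3360, 432, 2016]
r4 m[J→φ2] = [2721600, 777600, 77760, 226800]
r4 m[J→φ3] = [4082400, 1088640, 207360, 1814400]
r4 m[J→φ5] = [2721600, 1814400, 622080, 259200]
r4 m[J→φ7] = [4898880, 1360800, 311040, 302400]
r4 m[D→φ1] = [6, 72, 180, 112]
r4 m[D→φ4] = [1049760, 2099520, 4898880, 4898880]
r4 m[D→φ6] = [1049760, 2099520, 4082400, 4898880]
r4 m[D→φ8] = [174960, 6298560, 4082400, 2799360]
r4 m[Q→φ1] = [1, 1, 1, 1]
r4 m[A→φ2] = [1, 1, 1, 1]
r4 m[M→φ0] = [1, 1, 1, 1]
r5 m[φ0→J] = [8, 8, 9, 6]
r5 m[φ0→M] = [24494400, 6123600, 12247200, 24494400]
r5 m[φ1→J] = [1260, 1620, 1440, 900]
r5 m[φ1→D] = [174960, 174960, 136080, 174960]
r5 m[φ1→Q] = [17418240, 24494400, 20995200, 17496000]
r5 m[φ2→J] = [9, 7, 8, 8]
r5 m[φ2→A] = [19051200, 24494400, 21772800, 2721600]
r5 m[φ3→J] = [6, 5, 3, 1]
r5 m[φ4→D] = [1, 6, 5, 4]
r5 m[φ5→J] = [9, 3, 1, 7]
r5 m[φ6→D] = [1, 6, 6, 4]
r5 m[φ7→J] = [5, 4, 2, 6]
r5 m[φ8→D] = [6, 2, 6, 7]
r5 m[J→φ0] = [3061800, 680400, 69120, 302400]
r5 m[J→φ1] = [19440, 3360, 432, 2016]
r5 m[J→φ2] = [2721600, 777600, 77760, 226800]
r5 m[J→φ3] = [4082400, 1088640, 207360, 1814400]
r5 m[J→φ5] = [2721600, 1814400, 622080, 259200]
r5 m[J→φ7] = [4898880, 1360800, 311040, 302400]
r5 m[D→φ1] = [6, 72, 180, 112]
r5 m[D→φ4] = [1049760, 2099520, 4898880, 4898880]
r5 m[D→φ6] = [1049760, 2099520, 4082400, 4898880]
r5 m[D→φ8] = [174960, 6298560, 4082400, 2799360]
r5 m[Q→φ1] = [1, 1, 1, 1]
r5 m[A→φ2] = [1, 1, 1, 1]
r5 m[M→φ0] = [1, 1, 1, 1]
r6 m[φ0→J] = [8, 8, 9, 6]
r6 m[φ0→M] = [24494400, 6123600, 12247200, 24494400]
r6 m[φ1→J] = [1260, 1620, 1440, 900]
r6 m[φ1→D] = [174960, 174960, 136080, 174960]
r6 m[φ1→Q] = [17418240, 24494400, 20995200, 17496000]
r6 m[φ2→J] = [9, 7, 8, 8]
r6 m[φ2→A] = [19051200, 24494400, 21772800, 2721600]
r6 m[φ3→J] = [6, 5, 3, 1]
r6 m[φ4→D] = [1, 6, 5, 4]
r6 m[φ5→J] = [9, 3, 1, 7]
r6 m[φ6→D] = [1, 6, 6, 4]
r6 m[φ7→J] = [5, 4, 2, 6]
r6 m[φ8→D] = [6, 2, 6, 7]
r6 m[J→φ0] = [3061800, 680400, 69120, 302400]
r6 m[J→φ1] = [19440, 3360, 432, 2016]
r6 m[J→φ2] = [2721600, 777600, 77760, 226800]
r6 m[J→φ3] = [4082400, 1088640, 207360, 1814400]
r6 m[J→φ5] = [2721600, 1814400, 622080, 259200]
r6 m[J→φ7] = [4898880, 1360800, 311040, 302400]
r6 m[D→φ1] = [6, 72, 180, 112]
r6 m[D→φ4] = [1049760, 2099520, 4898880, 4898880]
r6 m[D→φ6] = [1049760, 2099520, 4082400, 4898880]
r6 m[D→φ8] = [174960, 6298560, 4082400, 2799360]
r6 m[Q→φ1] = [1, 1, 1, 1]
r6 m[A→φ2] = [1, 1, 1, 1]
r6 m[M→φ0] = [1, 1, 1, 1]
fixed point reached at round 6
traceback from J: (J=0, D=2, Q=1, A=1, M=0), score=24494400

assignment: (J=0, D=2, Q=1, A=1, M=0); score = 24494400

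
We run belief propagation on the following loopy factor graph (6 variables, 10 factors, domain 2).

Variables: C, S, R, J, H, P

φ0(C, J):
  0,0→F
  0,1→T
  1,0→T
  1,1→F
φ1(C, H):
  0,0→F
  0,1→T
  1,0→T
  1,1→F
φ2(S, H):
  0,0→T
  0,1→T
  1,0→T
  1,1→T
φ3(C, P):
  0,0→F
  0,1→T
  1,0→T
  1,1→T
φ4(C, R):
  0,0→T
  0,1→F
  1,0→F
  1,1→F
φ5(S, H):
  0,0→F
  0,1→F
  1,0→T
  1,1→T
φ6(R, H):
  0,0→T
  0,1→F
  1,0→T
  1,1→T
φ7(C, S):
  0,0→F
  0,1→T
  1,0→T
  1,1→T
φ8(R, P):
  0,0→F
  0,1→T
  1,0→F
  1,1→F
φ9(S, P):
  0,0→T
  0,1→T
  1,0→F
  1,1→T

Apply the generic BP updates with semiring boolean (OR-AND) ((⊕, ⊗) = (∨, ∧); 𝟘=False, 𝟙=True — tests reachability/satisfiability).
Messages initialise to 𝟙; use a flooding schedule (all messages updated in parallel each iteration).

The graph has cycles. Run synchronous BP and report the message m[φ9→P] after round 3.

message @ round 3 = [F, T]

init: all messages = 𝟙 over 2 values
r1 m[φ0→C] = [T, T]
r1 m[φ0→J] = [T, T]
r1 m[φ1→C] = [T, T]
r1 m[φ1→H] = [T, T]
r1 m[φ2→S] = [T, T]
r1 m[φ2→H] = [T, T]
r1 m[φ3→C] = [T, T]
r1 m[φ3→P] = [T, T]
r1 m[φ4→C] = [T, F]
r1 m[φ4→R] = [T, F]
r1 m[φ5→S] = [F, T]
r1 m[φ5→H] = [T, T]
r1 m[φ6→R] = [T, T]
r1 m[φ6→H] = [T, T]
r1 m[φ7→C] = [T, T]
r1 m[φ7→S] = [T, T]
r1 m[φ8→R] = [T, F]
r1 m[φ8→P] = [F, T]
r1 m[φ9→S] = [T, T]
r1 m[φ9→P] = [T, T]
r1 m[C→φ0] = [T, T]
r1 m[C→φ1] = [T, T]
r1 m[C→φ3] = [T, T]
r1 m[C→φ4] = [T, T]
r1 m[C→φ7] = [T, T]
r1 m[S→φ2] = [T, T]
r1 m[S→φ5] = [T, T]
r1 m[S→φ7] = [T, T]
r1 m[S→φ9] = [T, T]
r1 m[R→φ4] = [T, T]
r1 m[R→φ6] = [T, T]
r1 m[R→φ8] = [T, T]
r1 m[J→φ0] = [T, T]
r1 m[H→φ1] = [T, T]
r1 m[H→φ2] = [T, T]
r1 m[H→φ5] = [T, T]
r1 m[H→φ6] = [T, T]
r1 m[P→φ3] = [T, T]
r1 m[P→φ8] = [T, T]
r1 m[P→φ9] = [T, T]
r2 m[φ0→C] = [T, T]
r2 m[φ0→J] = [T, T]
r2 m[φ1→C] = [T, T]
r2 m[φ1→H] = [T, T]
r2 m[φ2→S] = [T, T]
r2 m[φ2→H] = [T, T]
r2 m[φ3→C] = [T, T]
r2 m[φ3→P] = [T, T]
r2 m[φ4→C] = [T, F]
r2 m[φ4→R] = [T, F]
r2 m[φ5→S] = [F, T]
r2 m[φ5→H] = [T, T]
r2 m[φ6→R] = [T, T]
r2 m[φ6→H] = [T, T]
r2 m[φ7→C] = [T, T]
r2 m[φ7→S] = [T, T]
r2 m[φ8→R] = [T, F]
r2 m[φ8→P] = [F, T]
r2 m[φ9→S] = [T, T]
r2 m[φ9→P] = [T, T]
r2 m[C→φ0] = [T, F]
r2 m[C→φ1] = [T, F]
r2 m[C→φ3] = [T, F]
r2 m[C→φ4] = [T, T]
r2 m[C→φ7] = [T, F]
r2 m[S→φ2] = [F, T]
r2 m[S→φ5] = [T, T]
r2 m[S→φ7] = [F, T]
r2 m[S→φ9] = [F, T]
r2 m[R→φ4] = [T, F]
r2 m[R→φ6] = [T, F]
r2 m[R→φ8] = [T, F]
r2 m[J→φ0] = [T, T]
r2 m[H→φ1] = [T, T]
r2 m[H→φ2] = [T, T]
r2 m[H→φ5] = [T, T]
r2 m[H→φ6] = [T, T]
r2 m[P→φ3] = [F, T]
r2 m[P→φ8] = [T, T]
r2 m[P→φ9] = [F, T]
r3 m[φ0→C] = [T, T]
r3 m[φ0→J] = [F, T]
r3 m[φ1→C] = [T, T]
r3 m[φ1→H] = [F, T]
r3 m[φ2→S] = [T, T]
r3 m[φ2→H] = [T, T]
r3 m[φ3→C] = [T, T]
r3 m[φ3→P] = [F, T]
r3 m[φ4→C] = [T, F]
r3 m[φ4→R] = [T, F]
r3 m[φ5→S] = [F, T]
r3 m[φ5→H] = [T, T]
r3 m[φ6→R] = [T, T]
r3 m[φ6→H] = [T, F]
r3 m[φ7→C] = [T, T]
r3 m[φ7→S] = [F, T]
r3 m[φ8→R] = [T, F]
r3 m[φ8→P] = [F, T]
r3 m[φ9→S] = [T, T]
r3 m[φ9→P] = [F, T]
r3 m[C→φ0] = [T, F]
r3 m[C→φ1] = [T, F]
r3 m[C→φ3] = [T, F]
r3 m[C→φ4] = [T, T]
r3 m[C→φ7] = [T, F]
r3 m[S→φ2] = [F, T]
r3 m[S→φ5] = [T, T]
r3 m[S→φ7] = [F, T]
r3 m[S→φ9] = [F, T]
r3 m[R→φ4] = [T, F]
r3 m[R→φ6] = [T, F]
r3 m[R→φ8] = [T, F]
r3 m[J→φ0] = [T, T]
r3 m[H→φ1] = [T, T]
r3 m[H→φ2] = [T, T]
r3 m[H→φ5] = [T, T]
r3 m[H→φ6] = [T, T]
r3 m[P→φ3] = [F, T]
r3 m[P→φ8] = [T, T]
r3 m[P→φ9] = [F, T]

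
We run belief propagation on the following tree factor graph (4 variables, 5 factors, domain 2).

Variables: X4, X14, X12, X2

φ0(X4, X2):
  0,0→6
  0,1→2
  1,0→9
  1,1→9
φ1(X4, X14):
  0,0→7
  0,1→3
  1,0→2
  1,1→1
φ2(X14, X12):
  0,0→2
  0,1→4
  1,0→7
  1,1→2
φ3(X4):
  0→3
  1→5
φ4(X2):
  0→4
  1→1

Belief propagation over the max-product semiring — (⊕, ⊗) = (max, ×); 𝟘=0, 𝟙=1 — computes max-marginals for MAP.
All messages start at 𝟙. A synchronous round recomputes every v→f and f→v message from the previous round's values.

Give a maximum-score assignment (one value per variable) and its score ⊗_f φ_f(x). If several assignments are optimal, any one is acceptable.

assignment: (X4=0, X14=0, X12=1, X2=0); score = 2016

init: all messages = 𝟙 over 2 values
r1 m[φ0→X4] = [6, 9]
r1 m[φ0→X2] = [9, 9]
r1 m[φ1→X4] = [7, 2]
r1 m[φ1→X14] = [7, 3]
r1 m[φ2→X14] = [4, 7]
r1 m[φ2→X12] = [7, 4]
r1 m[φ3→X4] = [3, 5]
r1 m[φ4→X2] = [4, 1]
r1 m[X4→φ0] = [1, 1]
r1 m[X4→φ1] = [1, 1]
r1 m[X4→φ3] = [1, 1]
r1 m[X14→φ1] = [1, 1]
r1 m[X14→φ2] = [1, 1]
r1 m[X12→φ2] = [1, 1]
r1 m[X2→φ0] = [1, 1]
r1 m[X2→φ4] = [1, 1]
r2 m[φ0→X4] = [6, 9]
r2 m[φ0→X2] = [9, 9]
r2 m[φ1→X4] = [7, 2]
r2 m[φ1→X14] = [7, 3]
r2 m[φ2→X14] = [4, 7]
r2 m[φ2→X12] = [7, 4]
r2 m[φ3→X4] = [3, 5]
r2 m[φ4→X2] = [4, 1]
r2 m[X4→φ0] = [21, 10]
r2 m[X4→φ1] = [18, 45]
r2 m[X4→φ3] = [42, 18]
r2 m[X14→φ1] = [4, 7]
r2 m[X14→φ2] = [7, 3]
r2 m[X12→φ2] = [1, 1]
r2 m[X2→φ0] = [4, 1]
r2 m[X2→φ4] = [9, 9]
r3 m[φ0→X4] = [24, 36]
r3 m[φ0→X2] = [126, 90]
r3 m[φ1→X4] = [28, 8]
r3 m[φ1→X14] = [126, 54]
r3 m[φ2→X14] = [4, 7]
r3 m[φ2→X12] = [21, 28]
r3 m[φ3→X4] = [3, 5]
r3 m[φ4→X2] = [4, 1]
r3 m[X4→φ0] = [21, 10]
r3 m[X4→φ1] = [18, 45]
r3 m[X4→φ3] = [42, 18]
r3 m[X14→φ1] = [4, 7]
r3 m[X14→φ2] = [7, 3]
r3 m[X12→φ2] = [1, 1]
r3 m[X2→φ0] = [4, 1]
r3 m[X2→φ4] = [9, 9]
r4 m[φ0→X4] = [24, 36]
r4 m[φ0→X2] = [126, 90]
r4 m[φ1→X4] = [28, 8]
r4 m[φ1→X14] = [126, 54]
r4 m[φ2→X14] = [4, 7]
r4 m[φ2→X12] = [21, 28]
r4 m[φ3→X4] = [3, 5]
r4 m[φ4→X2] = [4, 1]
r4 m[X4→φ0] = [84, 40]
r4 m[X4→φ1] = [72, 180]
r4 m[X4→φ3] = [672, 288]
r4 m[X14→φ1] = [4, 7]
r4 m[X14→φ2] = [126, 54]
r4 m[X12→φ2] = [1, 1]
r4 m[X2→φ0] = [4, 1]
r4 m[X2→φ4] = [126, 90]
r5 m[φ0→X4] = [24, 36]
r5 m[φ0→X2] = [504, 360]
r5 m[φ1→X4] = [28, 8]
r5 m[φ1→X14] = [504, 216]
r5 m[φ2→X14] = [4, 7]
r5 m[φ2→X12] = [378, 504]
r5 m[φ3→X4] = [3, 5]
r5 m[φ4→X2] = [4, 1]
r5 m[X4→φ0] = [84, 40]
r5 m[X4→φ1] = [72, 180]
r5 m[X4→φ3] = [672, 288]
r5 m[X14→φ1] = [4, 7]
r5 m[X14→φ2] = [126, 54]
r5 m[X12→φ2] = [1, 1]
r5 m[X2→φ0] = [4, 1]
r5 m[X2→φ4] = [126, 90]
r6 m[φ0→X4] = [24, 36]
r6 m[φ0→X2] = [504, 360]
r6 m[φ1→X4] = [28, 8]
r6 m[φ1→X14] = [504, 216]
r6 m[φ2→X14] = [4, 7]
r6 m[φ2→X12] = [378, 504]
r6 m[φ3→X4] = [3, 5]
r6 m[φ4→X2] = [4, 1]
r6 m[X4→φ0] = [84, 40]
r6 m[X4→φ1] = [72, 180]
r6 m[X4→φ3] = [672, 288]
r6 m[X14→φ1] = [4, 7]
r6 m[X14→φ2] = [504, 216]
r6 m[X12→φ2] = [1, 1]
r6 m[X2→φ0] = [4, 1]
r6 m[X2→φ4] = [504, 360]
r7 m[φ0→X4] = [24, 36]
r7 m[φ0→X2] = [504, 360]
r7 m[φ1→X4] = [28, 8]
r7 m[φ1→X14] = [504, 216]
r7 m[φ2→X14] = [4, 7]
r7 m[φ2→X12] = [1512, 2016]
r7 m[φ3→X4] = [3, 5]
r7 m[φ4→X2] = [4, 1]
r7 m[X4→φ0] = [84, 40]
r7 m[X4→φ1] = [72, 180]
r7 m[X4→φ3] = [672, 288]
r7 m[X14→φ1] = [4, 7]
r7 m[X14→φ2] = [504, 216]
r7 m[X12→φ2] = [1, 1]
r7 m[X2→φ0] = [4, 1]
r7 m[X2→φ4] = [504, 360]
r8 m[φ0→X4] = [24, 36]
r8 m[φ0→X2] = [504, 360]
r8 m[φ1→X4] = [28, 8]
r8 m[φ1→X14] = [504, 216]
r8 m[φ2→X14] = [4, 7]
r8 m[φ2→X12] = [1512, 2016]
r8 m[φ3→X4] = [3, 5]
r8 m[φ4→X2] = [4, 1]
r8 m[X4→φ0] = [84, 40]
r8 m[X4→φ1] = [72, 180]
r8 m[X4→φ3] = [672, 288]
r8 m[X14→φ1] = [4, 7]
r8 m[X14→φ2] = [504, 216]
r8 m[X12→φ2] = [1, 1]
r8 m[X2→φ0] = [4, 1]
r8 m[X2→φ4] = [504, 360]
fixed point reached at round 8
traceback from X4: (X4=0, X14=0, X12=1, X2=0), score=2016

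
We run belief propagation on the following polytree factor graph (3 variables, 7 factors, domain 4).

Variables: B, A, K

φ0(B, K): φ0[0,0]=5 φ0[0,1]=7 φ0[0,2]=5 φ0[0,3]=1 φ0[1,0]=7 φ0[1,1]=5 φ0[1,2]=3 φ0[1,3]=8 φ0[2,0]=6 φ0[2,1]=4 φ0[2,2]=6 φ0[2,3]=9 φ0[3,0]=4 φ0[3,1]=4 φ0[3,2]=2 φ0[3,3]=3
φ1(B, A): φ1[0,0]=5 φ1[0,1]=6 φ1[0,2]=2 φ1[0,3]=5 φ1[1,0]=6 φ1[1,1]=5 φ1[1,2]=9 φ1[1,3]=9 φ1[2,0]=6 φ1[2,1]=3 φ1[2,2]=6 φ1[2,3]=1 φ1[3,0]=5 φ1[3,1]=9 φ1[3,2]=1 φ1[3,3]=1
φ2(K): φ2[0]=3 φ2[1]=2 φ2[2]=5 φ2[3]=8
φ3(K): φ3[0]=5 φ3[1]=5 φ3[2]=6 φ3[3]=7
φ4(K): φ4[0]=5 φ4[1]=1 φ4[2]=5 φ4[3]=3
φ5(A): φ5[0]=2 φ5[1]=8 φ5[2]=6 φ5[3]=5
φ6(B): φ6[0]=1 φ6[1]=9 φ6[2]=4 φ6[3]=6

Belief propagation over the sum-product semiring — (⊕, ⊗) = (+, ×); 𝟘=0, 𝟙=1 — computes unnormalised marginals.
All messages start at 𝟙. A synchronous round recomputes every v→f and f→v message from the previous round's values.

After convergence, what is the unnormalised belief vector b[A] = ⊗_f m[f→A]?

init: all messages = 𝟙 over 4 values
r1 m[φ0→B] = [18, 23, 25, 13]
r1 m[φ0→K] = [22, 20, 16, 21]
r1 m[φ1→B] = [18, 29, 16, 16]
r1 m[φ1→A] = [22, 23, 18, 16]
r1 m[φ2→K] = [3, 2, 5, 8]
r1 m[φ3→K] = [5, 5, 6, 7]
r1 m[φ4→K] = [5, 1, 5, 3]
r1 m[φ5→A] = [2, 8, 6, 5]
r1 m[φ6→B] = [1, 9, 4, 6]
r1 m[B→φ0] = [1, 1, 1, 1]
r1 m[B→φ1] = [1, 1, 1, 1]
r1 m[B→φ6] = [1, 1, 1, 1]
r1 m[A→φ1] = [1, 1, 1, 1]
r1 m[A→φ5] = [1, 1, 1, 1]
r1 m[K→φ0] = [1, 1, 1, 1]
r1 m[K→φ2] = [1, 1, 1, 1]
r1 m[K→φ3] = [1, 1, 1, 1]
r1 m[K→φ4] = [1, 1, 1, 1]
r2 m[φ0→B] = [18, 23, 25, 13]
r2 m[φ0→K] = [22, 20, 16, 21]
r2 m[φ1→B] = [18, 29, 16, 16]
r2 m[φ1→A] = [22, 23, 18, 16]
r2 m[φ2→K] = [3, 2, 5, 8]
r2 m[φ3→K] = [5, 5, 6, 7]
r2 m[φ4→K] = [5, 1, 5, 3]
r2 m[φ5→A] = [2, 8, 6, 5]
r2 m[φ6→B] = [1, 9, 4, 6]
r2 m[B→φ0] = [18, 261, 64, 96]
r2 m[B→φ1] = [18, 207, 100, 78]
r2 m[B→φ6] = [324, 667, 400, 208]
r2 m[A→φ1] = [2, 8, 6, 5]
r2 m[A→φ5] = [22, 23, 18, 16]
r2 m[K→φ0] = [75, 10, 150, 168]
r2 m[K→φ2] = [550, 100, 480, 441]
r2 m[K→φ3] = [330, 40, 400, 504]
r2 m[K→φ4] = [330, 200, 480, 1176]
r3 m[φ0→B] = [1363, 2369, 2902, 1144]
r3 m[φ0→K] = [2685, 2071, 1449, 2970]
r3 m[φ1→B] = [95, 151, 77, 93]
r3 m[φ1→A] = [2322, 2145, 2577, 2131]
r3 m[φ2→K] = [3, 2, 5, 8]
r3 m[φ3→K] = [5, 5, 6, 7]
r3 m[φ4→K] = [5, 1, 5, 3]
r3 m[φ5→A] = [2, 8, 6, 5]
r3 m[φ6→B] = [1, 9, 4, 6]
r3 m[B→φ0] = [18, 261, 64, 96]
r3 m[B→φ1] = [18, 207, 100, 78]
r3 m[B→φ6] = [324, 667, 400, 208]
r3 m[A→φ1] = [2, 8, 6, 5]
r3 m[A→φ5] = [22, 23, 18, 16]
r3 m[K→φ0] = [75, 10, 150, 168]
r3 m[K→φ2] = [550, 100, 480, 441]
r3 m[K→φ3] = [330, 40, 400, 504]
r3 m[K→φ4] = [330, 200, 480, 1176]
r4 m[φ0→B] = [1363, 2369, 2902, 1144]
r4 m[φ0→K] = [2685, 2071, 1449, 2970]
r4 m[φ1→B] = [95, 151, 77, 93]
r4 m[φ1→A] = [2322, 2145, 2577, 2131]
r4 m[φ2→K] = [3, 2, 5, 8]
r4 m[φ3→K] = [5, 5, 6, 7]
r4 m[φ4→K] = [5, 1, 5, 3]
r4 m[φ5→A] = [2, 8, 6, 5]
r4 m[φ6→B] = [1, 9, 4, 6]
r4 m[B→φ0] = [95, 1359, 308, 558]
r4 m[B→φ1] = [1363, 21321, 11608, 6864]
r4 m[B→φ6] = [129485, 357719, 223454, 106392]
r4 m[A→φ1] = [2, 8, 6, 5]
r4 m[A→φ5] = [2322, 2145, 2577, 2131]
r4 m[K→φ0] = [75, 10, 150, 168]
r4 m[K→φ2] = [67125, 10355, 43470, 62370]
r4 m[K→φ3] = [40275, 4142, 36225, 71280]
r4 m[K→φ4] = [40275, 20710, 43470, 166320]
r5 m[φ0→B] = [1363, 2369, 2902, 1144]
r5 m[φ0→K] = [14068, 10924, 7516, 15413]
r5 m[φ1→B] = [95, 151, 77, 93]
r5 m[φ1→A] = [238709, 211383, 271127, 217176]
r5 m[φ2→K] = [3, 2, 5, 8]
r5 m[φ3→K] = [5, 5, 6, 7]
r5 m[φ4→K] = [5, 1, 5, 3]
r5 m[φ5→A] = [2, 8, 6, 5]
r5 m[φ6→B] = [1, 9, 4, 6]
r5 m[B→φ0] = [95, 1359, 308, 558]
r5 m[B→φ1] = [1363, 21321, 11608, 6864]
r5 m[B→φ6] = [129485, 357719, 223454, 106392]
r5 m[A→φ1] = [2, 8, 6, 5]
r5 m[A→φ5] = [2322, 2145, 2577, 2131]
r5 m[K→φ0] = [75, 10, 150, 168]
r5 m[K→φ2] = [67125, 10355, 43470, 62370]
r5 m[K→φ3] = [40275, 4142, 36225, 71280]
r5 m[K→φ4] = [40275, 20710, 43470, 166320]
r6 m[φ0→B] = [1363, 2369, 2902, 1144]
r6 m[φ0→K] = [14068, 10924, 7516, 15413]
r6 m[φ1→B] = [95, 151, 77, 93]
r6 m[φ1→A] = [238709, 211383, 271127, 217176]
r6 m[φ2→K] = [3, 2, 5, 8]
r6 m[φ3→K] = [5, 5, 6, 7]
r6 m[φ4→K] = [5, 1, 5, 3]
r6 m[φ5→A] = [2, 8, 6, 5]
r6 m[φ6→B] = [1, 9, 4, 6]
r6 m[B→φ0] = [95, 1359, 308, 558]
r6 m[B→φ1] = [1363, 21321, 11608, 6864]
r6 m[B→φ6] = [129485, 357719, 223454, 106392]
r6 m[A→φ1] = [2, 8, 6, 5]
r6 m[A→φ5] = [238709, 211383, 271127, 217176]
r6 m[K→φ0] = [75, 10, 150, 168]
r6 m[K→φ2] = [351700, 54620, 225480, 323673]
r6 m[K→φ3] = [211020, 21848, 187900, 369912]
r6 m[K→φ4] = [211020, 109240, 225480, 863128]
r7 m[φ0→B] = [1363, 2369, 2902, 1144]
r7 m[φ0→K] = [14068, 10924, 7516, 15413]
r7 m[φ1→B] = [95, 151, 77, 93]
r7 m[φ1→A] = [238709, 211383, 271127, 217176]
r7 m[φ2→K] = [3, 2, 5, 8]
r7 m[φ3→K] = [5, 5, 6, 7]
r7 m[φ4→K] = [5, 1, 5, 3]
r7 m[φ5→A] = [2, 8, 6, 5]
r7 m[φ6→B] = [1, 9, 4, 6]
r7 m[B→φ0] = [95, 1359, 308, 558]
r7 m[B→φ1] = [1363, 21321, 11608, 6864]
r7 m[B→φ6] = [129485, 357719, 223454, 106392]
r7 m[A→φ1] = [2, 8, 6, 5]
r7 m[A→φ5] = [238709, 211383, 271127, 217176]
r7 m[K→φ0] = [75, 10, 150, 168]
r7 m[K→φ2] = [351700, 54620, 225480, 323673]
r7 m[K→φ3] = [211020, 21848, 187900, 369912]
r7 m[K→φ4] = [211020, 109240, 225480, 863128]
fixed point reached at round 7
b[A] = ⊗ incoming = [477418, 1691064, 1626762, 1085880]

b[A] = [477418, 1691064, 1626762, 1085880]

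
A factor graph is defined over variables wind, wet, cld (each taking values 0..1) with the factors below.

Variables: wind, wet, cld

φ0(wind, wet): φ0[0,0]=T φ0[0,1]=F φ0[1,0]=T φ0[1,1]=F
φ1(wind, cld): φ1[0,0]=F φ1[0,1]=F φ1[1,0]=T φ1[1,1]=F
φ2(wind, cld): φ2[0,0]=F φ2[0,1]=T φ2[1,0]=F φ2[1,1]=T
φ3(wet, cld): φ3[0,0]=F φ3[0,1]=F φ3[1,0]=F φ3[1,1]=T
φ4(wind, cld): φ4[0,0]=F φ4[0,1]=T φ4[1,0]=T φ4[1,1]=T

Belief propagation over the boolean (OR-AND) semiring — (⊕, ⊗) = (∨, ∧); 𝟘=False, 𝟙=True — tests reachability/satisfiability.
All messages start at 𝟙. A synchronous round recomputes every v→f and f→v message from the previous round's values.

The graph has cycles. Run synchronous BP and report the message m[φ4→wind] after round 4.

message @ round 4 = [F, F]

init: all messages = 𝟙 over 2 values
r1 m[φ0→wind] = [T, T]
r1 m[φ0→wet] = [T, F]
r1 m[φ1→wind] = [F, T]
r1 m[φ1→cld] = [T, F]
r1 m[φ2→wind] = [T, T]
r1 m[φ2→cld] = [F, T]
r1 m[φ3→wet] = [F, T]
r1 m[φ3→cld] = [F, T]
r1 m[φ4→wind] = [T, T]
r1 m[φ4→cld] = [T, T]
r1 m[wind→φ0] = [T, T]
r1 m[wind→φ1] = [T, T]
r1 m[wind→φ2] = [T, T]
r1 m[wind→φ4] = [T, T]
r1 m[wet→φ0] = [T, T]
r1 m[wet→φ3] = [T, T]
r1 m[cld→φ1] = [T, T]
r1 m[cld→φ2] = [T, T]
r1 m[cld→φ3] = [T, T]
r1 m[cld→φ4] = [T, T]
r2 m[φ0→wind] = [T, T]
r2 m[φ0→wet] = [T, F]
r2 m[φ1→wind] = [F, T]
r2 m[φ1→cld] = [T, F]
r2 m[φ2→wind] = [T, T]
r2 m[φ2→cld] = [F, T]
r2 m[φ3→wet] = [F, T]
r2 m[φ3→cld] = [F, T]
r2 m[φ4→wind] = [T, T]
r2 m[φ4→cld] = [T, T]
r2 m[wind→φ0] = [F, T]
r2 m[wind→φ1] = [T, T]
r2 m[wind→φ2] = [F, T]
r2 m[wind→φ4] = [F, T]
r2 m[wet→φ0] = [F, T]
r2 m[wet→φ3] = [T, F]
r2 m[cld→φ1] = [F, T]
r2 m[cld→φ2] = [F, F]
r2 m[cld→φ3] = [F, F]
r2 m[cld→φ4] = [F, F]
r3 m[φ0→wind] = [F, F]
r3 m[φ0→wet] = [T, F]
r3 m[φ1→wind] = [F, F]
r3 m[φ1→cld] = [T, F]
r3 m[φ2→wind] = [F, F]
r3 m[φ2→cld] = [F, T]
r3 m[φ3→wet] = [F, F]
r3 m[φ3→cld] = [F, F]
r3 m[φ4→wind] = [F, F]
r3 m[φ4→cld] = [T, T]
r3 m[wind→φ0] = [F, T]
r3 m[wind→φ1] = [T, T]
r3 m[wind→φ2] = [F, T]
r3 m[wind→φ4] = [F, T]
r3 m[wet→φ0] = [F, T]
r3 m[wet→φ3] = [T, F]
r3 m[cld→φ1] = [F, T]
r3 m[cld→φ2] = [F, F]
r3 m[cld→φ3] = [F, F]
r3 m[cld→φ4] = [F, F]
r4 m[φ0→wind] = [F, F]
r4 m[φ0→wet] = [T, F]
r4 m[φ1→wind] = [F, F]
r4 m[φ1→cld] = [T, F]
r4 m[φ2→wind] = [F, F]
r4 m[φ2→cld] = [F, T]
r4 m[φ3→wet] = [F, F]
r4 m[φ3→cld] = [F, F]
r4 m[φ4→wind] = [F, F]
r4 m[φ4→cld] = [T, T]
r4 m[wind→φ0] = [F, F]
r4 m[wind→φ1] = [F, F]
r4 m[wind→φ2] = [F, F]
r4 m[wind→φ4] = [F, F]
r4 m[wet→φ0] = [F, F]
r4 m[wet→φ3] = [T, F]
r4 m[cld→φ1] = [F, F]
r4 m[cld→φ2] = [F, F]
r4 m[cld→φ3] = [F, F]
r4 m[cld→φ4] = [F, F]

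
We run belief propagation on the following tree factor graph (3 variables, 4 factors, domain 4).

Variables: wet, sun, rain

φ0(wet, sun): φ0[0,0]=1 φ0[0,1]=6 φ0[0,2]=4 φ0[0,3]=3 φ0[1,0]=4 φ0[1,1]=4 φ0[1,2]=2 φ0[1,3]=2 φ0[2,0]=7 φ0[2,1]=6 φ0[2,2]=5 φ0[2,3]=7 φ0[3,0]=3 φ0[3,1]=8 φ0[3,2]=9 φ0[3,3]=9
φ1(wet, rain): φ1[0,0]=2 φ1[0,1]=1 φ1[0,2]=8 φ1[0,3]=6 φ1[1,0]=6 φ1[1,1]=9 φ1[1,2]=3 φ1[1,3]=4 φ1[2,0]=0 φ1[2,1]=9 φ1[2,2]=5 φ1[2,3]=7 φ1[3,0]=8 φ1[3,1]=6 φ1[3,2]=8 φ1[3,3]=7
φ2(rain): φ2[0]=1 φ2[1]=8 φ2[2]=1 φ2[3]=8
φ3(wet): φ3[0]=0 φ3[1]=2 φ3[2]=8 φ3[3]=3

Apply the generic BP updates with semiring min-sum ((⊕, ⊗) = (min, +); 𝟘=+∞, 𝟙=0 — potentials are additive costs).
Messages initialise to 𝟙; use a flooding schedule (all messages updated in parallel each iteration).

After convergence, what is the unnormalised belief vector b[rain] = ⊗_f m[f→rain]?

b[rain] = [4, 10, 8, 15]

init: all messages = 𝟙 over 4 values
r1 m[φ0→wet] = [1, 2, 5, 3]
r1 m[φ0→sun] = [1, 4, 2, 2]
r1 m[φ1→wet] = [1, 3, 0, 6]
r1 m[φ1→rain] = [0, 1, 3, 4]
r1 m[φ2→rain] = [1, 8, 1, 8]
r1 m[φ3→wet] = [0, 2, 8, 3]
r1 m[wet→φ0] = [0, 0, 0, 0]
r1 m[wet→φ1] = [0, 0, 0, 0]
r1 m[wet→φ3] = [0, 0, 0, 0]
r1 m[sun→φ0] = [0, 0, 0, 0]
r1 m[rain→φ1] = [0, 0, 0, 0]
r1 m[rain→φ2] = [0, 0, 0, 0]
r2 m[φ0→wet] = [1, 2, 5, 3]
r2 m[φ0→sun] = [1, 4, 2, 2]
r2 m[φ1→wet] = [1, 3, 0, 6]
r2 m[φ1→rain] = [0, 1, 3, 4]
r2 m[φ2→rain] = [1, 8, 1, 8]
r2 m[φ3→wet] = [0, 2, 8, 3]
r2 m[wet→φ0] = [1, 5, 8, 9]
r2 m[wet→φ1] = [1, 4, 13, 6]
r2 m[wet→φ3] = [2, 5, 5, 9]
r2 m[sun→φ0] = [0, 0, 0, 0]
r2 m[rain→φ1] = [1, 8, 1, 8]
r2 m[rain→φ2] = [0, 1, 3, 4]
r3 m[φ0→wet] = [1, 2, 5, 3]
r3 m[φ0→sun] = [2, 7, 5, 4]
r3 m[φ1→wet] = [3, 4, 1, 9]
r3 m[φ1→rain] = [3, 2, 7, 7]
r3 m[φ2→rain] = [1, 8, 1, 8]
r3 m[φ3→wet] = [0, 2, 8, 3]
r3 m[wet→φ0] = [1, 5, 8, 9]
r3 m[wet→φ1] = [1, 4, 13, 6]
r3 m[wet→φ3] = [2, 5, 5, 9]
r3 m[sun→φ0] = [0, 0, 0, 0]
r3 m[rain→φ1] = [1, 8, 1, 8]
r3 m[rain→φ2] = [0, 1, 3, 4]
r4 m[φ0→wet] = [1, 2, 5, 3]
r4 m[φ0→sun] = [2, 7, 5, 4]
r4 m[φ1→wet] = [3, 4, 1, 9]
r4 m[φ1→rain] = [3, 2, 7, 7]
r4 m[φ2→rain] = [1, 8, 1, 8]
r4 m[φ3→wet] = [0, 2, 8, 3]
r4 m[wet→φ0] = [3, 6, 9, 12]
r4 m[wet→φ1] = [1, 4, 13, 6]
r4 m[wet→φ3] = [4, 6, 6, 12]
r4 m[sun→φ0] = [0, 0, 0, 0]
r4 m[rain→φ1] = [1, 8, 1, 8]
r4 m[rain→φ2] = [3, 2, 7, 7]
r5 m[φ0→wet] = [1, 2, 5, 3]
r5 m[φ0→sun] = [4, 9, 7, 6]
r5 m[φ1→wet] = [3, 4, 1, 9]
r5 m[φ1→rain] = [3, 2, 7, 7]
r5 m[φ2→rain] = [1, 8, 1, 8]
r5 m[φ3→wet] = [0, 2, 8, 3]
r5 m[wet→φ0] = [3, 6, 9, 12]
r5 m[wet→φ1] = [1, 4, 13, 6]
r5 m[wet→φ3] = [4, 6, 6, 12]
r5 m[sun→φ0] = [0, 0, 0, 0]
r5 m[rain→φ1] = [1, 8, 1, 8]
r5 m[rain→φ2] = [3, 2, 7, 7]
r6 m[φ0→wet] = [1, 2, 5, 3]
r6 m[φ0→sun] = [4, 9, 7, 6]
r6 m[φ1→wet] = [3, 4, 1, 9]
r6 m[φ1→rain] = [3, 2, 7, 7]
r6 m[φ2→rain] = [1, 8, 1, 8]
r6 m[φ3→wet] = [0, 2, 8, 3]
r6 m[wet→φ0] = [3, 6, 9, 12]
r6 m[wet→φ1] = [1, 4, 13, 6]
r6 m[wet→φ3] = [4, 6, 6, 12]
r6 m[sun→φ0] = [0, 0, 0, 0]
r6 m[rain→φ1] = [1, 8, 1, 8]
r6 m[rain→φ2] = [3, 2, 7, 7]
fixed point reached at round 6
b[rain] = ⊗ incoming = [4, 10, 8, 15]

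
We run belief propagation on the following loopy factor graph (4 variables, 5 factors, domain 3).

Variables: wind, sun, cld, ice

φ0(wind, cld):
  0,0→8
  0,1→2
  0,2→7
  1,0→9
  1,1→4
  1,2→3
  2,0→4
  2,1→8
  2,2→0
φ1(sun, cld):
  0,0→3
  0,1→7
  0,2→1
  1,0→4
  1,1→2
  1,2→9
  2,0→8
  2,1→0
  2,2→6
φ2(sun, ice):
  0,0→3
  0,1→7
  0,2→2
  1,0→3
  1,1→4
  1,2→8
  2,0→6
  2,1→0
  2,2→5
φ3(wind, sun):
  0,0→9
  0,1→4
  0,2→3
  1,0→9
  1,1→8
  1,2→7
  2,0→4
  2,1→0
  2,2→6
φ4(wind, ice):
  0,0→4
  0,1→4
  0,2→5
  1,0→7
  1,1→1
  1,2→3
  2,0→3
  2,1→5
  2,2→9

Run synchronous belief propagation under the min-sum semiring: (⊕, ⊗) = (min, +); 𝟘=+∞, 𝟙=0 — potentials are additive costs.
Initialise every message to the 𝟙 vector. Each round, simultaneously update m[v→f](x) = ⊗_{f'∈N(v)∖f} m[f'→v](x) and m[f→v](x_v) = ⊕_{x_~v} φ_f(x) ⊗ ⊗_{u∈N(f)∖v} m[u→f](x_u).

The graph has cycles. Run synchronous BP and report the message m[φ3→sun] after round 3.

message @ round 3 = [7, 3, 9]

init: all messages = 𝟙 over 3 values
r1 m[φ0→wind] = [2, 3, 0]
r1 m[φ0→cld] = [4, 2, 0]
r1 m[φ1→sun] = [1, 2, 0]
r1 m[φ1→cld] = [3, 0, 1]
r1 m[φ2→sun] = [2, 3, 0]
r1 m[φ2→ice] = [3, 0, 2]
r1 m[φ3→wind] = [3, 7, 0]
r1 m[φ3→sun] = [4, 0, 3]
r1 m[φ4→wind] = [4, 1, 3]
r1 m[φ4→ice] = [3, 1, 3]
r1 m[wind→φ0] = [0, 0, 0]
r1 m[wind→φ3] = [0, 0, 0]
r1 m[wind→φ4] = [0, 0, 0]
r1 m[sun→φ1] = [0, 0, 0]
r1 m[sun→φ2] = [0, 0, 0]
r1 m[sun→φ3] = [0, 0, 0]
r1 m[cld→φ0] = [0, 0, 0]
r1 m[cld→φ1] = [0, 0, 0]
r1 m[ice→φ2] = [0, 0, 0]
r1 m[ice→φ4] = [0, 0, 0]
r2 m[φ0→wind] = [2, 3, 0]
r2 m[φ0→cld] = [4, 2, 0]
r2 m[φ1→sun] = [1, 2, 0]
r2 m[φ1→cld] = [3, 0, 1]
r2 m[φ2→sun] = [2, 3, 0]
r2 m[φ2→ice] = [3, 0, 2]
r2 m[φ3→wind] = [3, 7, 0]
r2 m[φ3→sun] = [4, 0, 3]
r2 m[φ4→wind] = [4, 1, 3]
r2 m[φ4→ice] = [3, 1, 3]
r2 m[wind→φ0] = [7, 8, 3]
r2 m[wind→φ3] = [6, 4, 3]
r2 m[wind→φ4] = [5, 10, 0]
r2 m[sun→φ1] = [6, 3, 3]
r2 m[sun→φ2] = [5, 2, 3]
r2 m[sun→φ3] = [3, 5, 0]
r2 m[cld→φ0] = [3, 0, 1]
r2 m[cld→φ1] = [4, 2, 0]
r2 m[ice→φ2] = [3, 1, 3]
r2 m[ice→φ4] = [3, 0, 2]
r3 m[φ0→wind] = [2, 4, 1]
r3 m[φ0→cld] = [7, 9, 3]
r3 m[φ1→sun] = [1, 4, 2]
r3 m[φ1→cld] = [7, 3, 7]
r3 m[φ2→sun] = [5, 5, 1]
r3 m[φ2→ice] = [5, 3, 7]
r3 m[φ3→wind] = [3, 7, 5]
r3 m[φ3→sun] = [7, 3, 9]
r3 m[φ4→wind] = [4, 1, 5]
r3 m[φ4→ice] = [3, 5, 9]
r3 m[wind→φ0] = [7, 8, 3]
r3 m[wind→φ3] = [6, 4, 3]
r3 m[wind→φ4] = [5, 10, 0]
r3 m[sun→φ1] = [6, 3, 3]
r3 m[sun→φ2] = [5, 2, 3]
r3 m[sun→φ3] = [3, 5, 0]
r3 m[cld→φ0] = [3, 0, 1]
r3 m[cld→φ1] = [4, 2, 0]
r3 m[ice→φ2] = [3, 1, 3]
r3 m[ice→φ4] = [3, 0, 2]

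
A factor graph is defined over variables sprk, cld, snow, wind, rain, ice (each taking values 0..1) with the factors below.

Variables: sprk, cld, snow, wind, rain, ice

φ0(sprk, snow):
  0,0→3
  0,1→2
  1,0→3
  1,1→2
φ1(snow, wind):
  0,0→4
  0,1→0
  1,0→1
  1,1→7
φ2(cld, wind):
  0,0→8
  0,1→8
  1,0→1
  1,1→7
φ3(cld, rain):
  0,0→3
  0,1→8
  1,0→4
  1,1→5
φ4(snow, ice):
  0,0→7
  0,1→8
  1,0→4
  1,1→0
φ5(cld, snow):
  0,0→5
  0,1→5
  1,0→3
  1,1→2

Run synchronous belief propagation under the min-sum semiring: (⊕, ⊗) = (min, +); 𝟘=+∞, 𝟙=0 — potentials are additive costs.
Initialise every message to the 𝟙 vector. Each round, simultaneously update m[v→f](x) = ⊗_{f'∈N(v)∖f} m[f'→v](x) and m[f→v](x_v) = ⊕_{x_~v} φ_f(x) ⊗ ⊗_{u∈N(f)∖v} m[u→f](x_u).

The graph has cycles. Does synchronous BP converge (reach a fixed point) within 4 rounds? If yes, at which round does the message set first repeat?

NOT CONVERGED within 4 rounds

init: all messages = 𝟙 over 2 values
r1 m[φ0→sprk] = [2, 2]
r1 m[φ0→snow] = [3, 2]
r1 m[φ1→snow] = [0, 1]
r1 m[φ1→wind] = [1, 0]
r1 m[φ2→cld] = [8, 1]
r1 m[φ2→wind] = [1, 7]
r1 m[φ3→cld] = [3, 4]
r1 m[φ3→rain] = [3, 5]
r1 m[φ4→snow] = [7, 0]
r1 m[φ4→ice] = [4, 0]
r1 m[φ5→cld] = [5, 2]
r1 m[φ5→snow] = [3, 2]
r1 m[sprk→φ0] = [0, 0]
r1 m[cld→φ2] = [0, 0]
r1 m[cld→φ3] = [0, 0]
r1 m[cld→φ5] = [0, 0]
r1 m[snow→φ0] = [0, 0]
r1 m[snow→φ1] = [0, 0]
r1 m[snow→φ4] = [0, 0]
r1 m[snow→φ5] = [0, 0]
r1 m[wind→φ1] = [0, 0]
r1 m[wind→φ2] = [0, 0]
r1 m[rain→φ3] = [0, 0]
r1 m[ice→φ4] = [0, 0]
r2 m[φ0→sprk] = [2, 2]
r2 m[φ0→snow] = [3, 2]
r2 m[φ1→snow] = [0, 1]
r2 m[φ1→wind] = [1, 0]
r2 m[φ2→cld] = [8, 1]
r2 m[φ2→wind] = [1, 7]
r2 m[φ3→cld] = [3, 4]
r2 m[φ3→rain] = [3, 5]
r2 m[φ4→snow] = [7, 0]
r2 m[φ4→ice] = [4, 0]
r2 m[φ5→cld] = [5, 2]
r2 m[φ5→snow] = [3, 2]
r2 m[sprk→φ0] = [0, 0]
r2 m[cld→φ2] = [8, 6]
r2 m[cld→φ3] = [13, 3]
r2 m[cld→φ5] = [11, 5]
r2 m[snow→φ0] = [10, 3]
r2 m[snow→φ1] = [13, 4]
r2 m[snow→φ4] = [6, 5]
r2 m[snow→φ5] = [10, 3]
r2 m[wind→φ1] = [1, 7]
r2 m[wind→φ2] = [1, 0]
r2 m[rain→φ3] = [0, 0]
r2 m[ice→φ4] = [0, 0]
r3 m[φ0→sprk] = [5, 5]
r3 m[φ0→snow] = [3, 2]
r3 m[φ1→snow] = [5, 2]
r3 m[φ1→wind] = [5, 11]
r3 m[φ2→cld] = [8, 2]
r3 m[φ2→wind] = [7, 13]
r3 m[φ3→cld] = [3, 4]
r3 m[φ3→rain] = [7, 8]
r3 m[φ4→snow] = [7, 0]
r3 m[φ4→ice] = [9, 5]
r3 m[φ5→cld] = [8, 5]
r3 m[φ5→snow] = [8, 7]
r3 m[sprk→φ0] = [0, 0]
r3 m[cld→φ2] = [8, 6]
r3 m[cld→φ3] = [13, 3]
r3 m[cld→φ5] = [11, 5]
r3 m[snow→φ0] = [10, 3]
r3 m[snow→φ1] = [13, 4]
r3 m[snow→φ4] = [6, 5]
r3 m[snow→φ5] = [10, 3]
r3 m[wind→φ1] = [1, 7]
r3 m[wind→φ2] = [1, 0]
r3 m[rain→φ3] = [0, 0]
r3 m[ice→φ4] = [0, 0]
r4 m[φ0→sprk] = [5, 5]
r4 m[φ0→snow] = [3, 2]
r4 m[φ1→snow] = [5, 2]
r4 m[φ1→wind] = [5, 11]
r4 m[φ2→cld] = [8, 2]
r4 m[φ2→wind] = [7, 13]
r4 m[φ3→cld] = [3, 4]
r4 m[φ3→rain] = [7, 8]
r4 m[φ4→snow] = [7, 0]
r4 m[φ4→ice] = [9, 5]
r4 m[φ5→cld] = [8, 5]
r4 m[φ5→snow] = [8, 7]
r4 m[sprk→φ0] = [0, 0]
r4 m[cld→φ2] = [11, 9]
r4 m[cld→φ3] = [16, 7]
r4 m[cld→φ5] = [11, 6]
r4 m[snow→φ0] = [20, 9]
r4 m[snow→φ1] = [18, 9]
r4 m[snow→φ4] = [16, 11]
r4 m[snow→φ5] = [15, 4]
r4 m[wind→φ1] = [7, 13]
r4 m[wind→φ2] = [5, 11]
r4 m[rain→φ3] = [0, 0]
r4 m[ice→φ4] = [0, 0]
no fixed point within 4 rounds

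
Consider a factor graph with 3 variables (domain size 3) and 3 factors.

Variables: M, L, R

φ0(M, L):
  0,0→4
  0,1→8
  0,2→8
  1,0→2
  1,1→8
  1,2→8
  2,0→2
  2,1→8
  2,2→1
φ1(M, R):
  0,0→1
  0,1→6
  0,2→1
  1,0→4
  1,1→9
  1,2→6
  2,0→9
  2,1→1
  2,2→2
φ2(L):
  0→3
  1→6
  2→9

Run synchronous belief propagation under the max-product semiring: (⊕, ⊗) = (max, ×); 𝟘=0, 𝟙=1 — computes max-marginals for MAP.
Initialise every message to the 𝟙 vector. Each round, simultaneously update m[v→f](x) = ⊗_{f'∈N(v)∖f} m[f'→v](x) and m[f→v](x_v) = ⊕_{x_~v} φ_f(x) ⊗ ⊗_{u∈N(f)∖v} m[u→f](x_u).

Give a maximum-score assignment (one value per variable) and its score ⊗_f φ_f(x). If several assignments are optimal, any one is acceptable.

assignment: (M=1, L=2, R=1); score = 648

init: all messages = 𝟙 over 3 values
r1 m[φ0→M] = [8, 8, 8]
r1 m[φ0→L] = [4, 8, 8]
r1 m[φ1→M] = [6, 9, 9]
r1 m[φ1→R] = [9, 9, 6]
r1 m[φ2→L] = [3, 6, 9]
r1 m[M→φ0] = [1, 1, 1]
r1 m[M→φ1] = [1, 1, 1]
r1 m[L→φ0] = [1, 1, 1]
r1 m[L→φ2] = [1, 1, 1]
r1 m[R→φ1] = [1, 1, 1]
r2 m[φ0→M] = [8, 8, 8]
r2 m[φ0→L] = [4, 8, 8]
r2 m[φ1→M] = [6, 9, 9]
r2 m[φ1→R] = [9, 9, 6]
r2 m[φ2→L] = [3, 6, 9]
r2 m[M→φ0] = [6, 9, 9]
r2 m[M→φ1] = [8, 8, 8]
r2 m[L→φ0] = [3, 6, 9]
r2 m[L→φ2] = [4, 8, 8]
r2 m[R→φ1] = [1, 1, 1]
r3 m[φ0→M] = [72, 72, 48]
r3 m[φ0→L] = [24, 72, 72]
r3 m[φ1→M] = [6, 9, 9]
r3 m[φ1→R] = [72, 72, 48]
r3 m[φ2→L] = [3, 6, 9]
r3 m[M→φ0] = [6, 9, 9]
r3 m[M→φ1] = [8, 8, 8]
r3 m[L→φ0] = [3, 6, 9]
r3 m[L→φ2] = [4, 8, 8]
r3 m[R→φ1] = [1, 1, 1]
r4 m[φ0→M] = [72, 72, 48]
r4 m[φ0→L] = [24, 72, 72]
r4 m[φ1→M] = [6, 9, 9]
r4 m[φ1→R] = [72, 72, 48]
r4 m[φ2→L] = [3, 6, 9]
r4 m[M→φ0] = [6, 9, 9]
r4 m[M→φ1] = [72, 72, 48]
r4 m[L→φ0] = [3, 6, 9]
r4 m[L→φ2] = [24, 72, 72]
r4 m[R→φ1] = [1, 1, 1]
r5 m[φ0→M] = [72, 72, 48]
r5 m[φ0→L] = [24, 72, 72]
r5 m[φ1→M] = [6, 9, 9]
r5 m[φ1→R] = [432, 648, 432]
r5 m[φ2→L] = [3, 6, 9]
r5 m[M→φ0] = [6, 9, 9]
r5 m[M→φ1] = [72, 72, 48]
r5 m[L→φ0] = [3, 6, 9]
r5 m[L→φ2] = [24, 72, 72]
r5 m[R→φ1] = [1, 1, 1]
r6 m[φ0→M] = [72, 72, 48]
r6 m[φ0→L] = [24, 72, 72]
r6 m[φ1→M] = [6, 9, 9]
r6 m[φ1→R] = [432, 648, 432]
r6 m[φ2→L] = [3, 6, 9]
r6 m[M→φ0] = [6, 9, 9]
r6 m[M→φ1] = [72, 72, 48]
r6 m[L→φ0] = [3, 6, 9]
r6 m[L→φ2] = [24, 72, 72]
r6 m[R→φ1] = [1, 1, 1]
fixed point reached at round 6
traceback from M: (M=1, L=2, R=1), score=648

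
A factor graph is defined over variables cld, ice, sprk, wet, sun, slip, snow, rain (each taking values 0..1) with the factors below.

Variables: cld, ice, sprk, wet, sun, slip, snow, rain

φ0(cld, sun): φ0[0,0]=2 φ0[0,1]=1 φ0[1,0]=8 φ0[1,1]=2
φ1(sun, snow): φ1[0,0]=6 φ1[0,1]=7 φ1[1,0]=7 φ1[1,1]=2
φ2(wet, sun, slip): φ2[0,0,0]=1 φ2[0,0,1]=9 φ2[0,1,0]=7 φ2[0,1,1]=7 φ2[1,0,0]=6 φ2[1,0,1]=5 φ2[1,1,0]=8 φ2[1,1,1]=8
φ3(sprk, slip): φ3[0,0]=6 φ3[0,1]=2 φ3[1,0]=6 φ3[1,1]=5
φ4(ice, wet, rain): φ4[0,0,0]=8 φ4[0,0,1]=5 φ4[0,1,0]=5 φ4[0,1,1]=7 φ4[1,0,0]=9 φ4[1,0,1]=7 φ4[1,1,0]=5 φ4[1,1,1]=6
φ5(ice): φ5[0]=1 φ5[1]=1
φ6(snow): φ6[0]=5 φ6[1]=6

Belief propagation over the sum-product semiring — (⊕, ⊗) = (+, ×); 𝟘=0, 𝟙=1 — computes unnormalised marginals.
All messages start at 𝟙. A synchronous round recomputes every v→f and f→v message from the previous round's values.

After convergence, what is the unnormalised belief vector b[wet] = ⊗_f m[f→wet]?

init: all messages = 𝟙 over 2 values
r1 m[φ0→cld] = [3, 10]
r1 m[φ0→sun] = [10, 3]
r1 m[φ1→sun] = [13, 9]
r1 m[φ1→snow] = [13, 9]
r1 m[φ2→wet] = [24, 27]
r1 m[φ2→sun] = [21, 30]
r1 m[φ2→slip] = [22, 29]
r1 m[φ3→sprk] = [8, 11]
r1 m[φ3→slip] = [12, 7]
r1 m[φ4→ice] = [25, 27]
r1 m[φ4→wet] = [29, 23]
r1 m[φ4→rain] = [27, 25]
r1 m[φ5→ice] = [1, 1]
r1 m[φ6→snow] = [5, 6]
r1 m[cld→φ0] = [1, 1]
r1 m[ice→φ4] = [1, 1]
r1 m[ice→φ5] = [1, 1]
r1 m[sprk→φ3] = [1, 1]
r1 m[wet→φ2] = [1, 1]
r1 m[wet→φ4] = [1, 1]
r1 m[sun→φ0] = [1, 1]
r1 m[sun→φ1] = [1, 1]
r1 m[sun→φ2] = [1, 1]
r1 m[slip→φ2] = [1, 1]
r1 m[slip→φ3] = [1, 1]
r1 m[snow→φ1] = [1, 1]
r1 m[snow→φ6] = [1, 1]
r1 m[rain→φ4] = [1, 1]
r2 m[φ0→cld] = [3, 10]
r2 m[φ0→sun] = [10, 3]
r2 m[φ1→sun] = [13, 9]
r2 m[φ1→snow] = [13, 9]
r2 m[φ2→wet] = [24, 27]
r2 m[φ2→sun] = [21, 30]
r2 m[φ2→slip] = [22, 29]
r2 m[φ3→sprk] = [8, 11]
r2 m[φ3→slip] = [12, 7]
r2 m[φ4→ice] = [25, 27]
r2 m[φ4→wet] = [29, 23]
r2 m[φ4→rain] = [27, 25]
r2 m[φ5→ice] = [1, 1]
r2 m[φ6→snow] = [5, 6]
r2 m[cld→φ0] = [1, 1]
r2 m[ice→φ4] = [1, 1]
r2 m[ice→φ5] = [25, 27]
r2 m[sprk→φ3] = [1, 1]
r2 m[wet→φ2] = [29, 23]
r2 m[wet→φ4] = [24, 27]
r2 m[sun→φ0] = [273, 270]
r2 m[sun→φ1] = [210, 90]
r2 m[sun→φ2] = [130, 27]
r2 m[slip→φ2] = [12, 7]
r2 m[slip→φ3] = [22, 29]
r2 m[snow→φ1] = [5, 6]
r2 m[snow→φ6] = [13, 9]
r2 m[rain→φ4] = [1, 1]
r3 m[φ0→cld] = [816, 2724]
r3 m[φ0→sun] = [10, 3]
r3 m[φ1→sun] = [72, 47]
r3 m[φ1→snow] = [1890, 1650]
r3 m[φ2→wet] = [13341, 18014]
r3 m[φ2→sun] = [4636, 7353]
r3 m[φ2→slip] = [32159, 59329]
r3 m[φ3→sprk] = [190, 277]
r3 m[φ3→slip] = [12, 7]
r3 m[φ4→ice] = [636, 681]
r3 m[φ4→wet] = [29, 23]
r3 m[φ4→rain] = [678, 639]
r3 m[φ5→ice] = [1, 1]
r3 m[φ6→snow] = [5, 6]
r3 m[cld→φ0] = [1, 1]
r3 m[ice→φ4] = [1, 1]
r3 m[ice→φ5] = [25, 27]
r3 m[sprk→φ3] = [1, 1]
r3 m[wet→φ2] = [29, 23]
r3 m[wet→φ4] = [24, 27]
r3 m[sun→φ0] = [273, 270]
r3 m[sun→φ1] = [210, 90]
r3 m[sun→φ2] = [130, 27]
r3 m[slip→φ2] = [12, 7]
r3 m[slip→φ3] = [22, 29]
r3 m[snow→φ1] = [5, 6]
r3 m[snow→φ6] = [13, 9]
r3 m[rain→φ4] = [1, 1]
r4 m[φ0→cld] = [816, 2724]
r4 m[φ0→sun] = [10, 3]
r4 m[φ1→sun] = [72, 47]
r4 m[φ1→snow] = [1890, 1650]
r4 m[φ2→wet] = [13341, 18014]
r4 m[φ2→sun] = [4636, 7353]
r4 m[φ2→slip] = [32159, 59329]
r4 m[φ3→sprk] = [190, 277]
r4 m[φ3→slip] = [12, 7]
r4 m[φ4→ice] = [636, 681]
r4 m[φ4→wet] = [29, 23]
r4 m[φ4→rain] = [678, 639]
r4 m[φ5→ice] = [1, 1]
r4 m[φ6→snow] = [5, 6]
r4 m[cld→φ0] = [1, 1]
r4 m[ice→φ4] = [1, 1]
r4 m[ice→φ5] = [636, 681]
r4 m[sprk→φ3] = [1, 1]
r4 m[wet→φ2] = [29, 23]
r4 m[wet→φ4] = [13341, 18014]
r4 m[sun→φ0] = [333792, 345591]
r4 m[sun→φ1] = [46360, 22059]
r4 m[sun→φ2] = [720, 141]
r4 m[slip→φ2] = [12, 7]
r4 m[slip→φ3] = [32159, 59329]
r4 m[snow→φ1] = [5, 6]
r4 m[snow→φ6] = [1890, 1650]
r4 m[rain→φ4] = [1, 1]
r5 m[φ0→cld] = [1013175, 3361518]
r5 m[φ0→sun] = [10, 3]
r5 m[φ1→sun] = [72, 47]
r5 m[φ1→snow] = [432573, 368638]
r5 m[φ2→wet] = [72753, 98472]
r5 m[φ2→sun] = [4636, 7353]
r5 m[φ2→slip] = [174807, 325287]
r5 m[φ3→sprk] = [311612, 489599]
r5 m[φ3→slip] = [12, 7]
r5 m[φ4→ice] = [389601, 411610]
r5 m[φ4→wet] = [29, 23]
r5 m[φ4→rain] = [406937, 394274]
r5 m[φ5→ice] = [1, 1]
r5 m[φ6→snow] = [5, 6]
r5 m[cld→φ0] = [1, 1]
r5 m[ice→φ4] = [1, 1]
r5 m[ice→φ5] = [636, 681]
r5 m[sprk→φ3] = [1, 1]
r5 m[wet→φ2] = [29, 23]
r5 m[wet→φ4] = [13341, 18014]
r5 m[sun→φ0] = [333792, 345591]
r5 m[sun→φ1] = [46360, 22059]
r5 m[sun→φ2] = [720, 141]
r5 m[slip→φ2] = [12, 7]
r5 m[slip→φ3] = [32159, 59329]
r5 m[snow→φ1] = [5, 6]
r5 m[snow→φ6] = [1890, 1650]
r5 m[rain→φ4] = [1, 1]
r6 m[φ0→cld] = [1013175, 3361518]
r6 m[φ0→sun] = [10, 3]
r6 m[φ1→sun] = [72, 47]
r6 m[φ1→snow] = [432573, 368638]
r6 m[φ2→wet] = [72753, 98472]
r6 m[φ2→sun] = [4636, 7353]
r6 m[φ2→slip] = [174807, 325287]
r6 m[φ3→sprk] = [311612, 489599]
r6 m[φ3→slip] = [12, 7]
r6 m[φ4→ice] = [389601, 411610]
r6 m[φ4→wet] = [29, 23]
r6 m[φ4→rain] = [406937, 394274]
r6 m[φ5→ice] = [1, 1]
r6 m[φ6→snow] = [5, 6]
r6 m[cld→φ0] = [1, 1]
r6 m[ice→φ4] = [1, 1]
r6 m[ice→φ5] = [389601, 411610]
r6 m[sprk→φ3] = [1, 1]
r6 m[wet→φ2] = [29, 23]
r6 m[wet→φ4] = [72753, 98472]
r6 m[sun→φ0] = [333792, 345591]
r6 m[sun→φ1] = [46360, 22059]
r6 m[sun→φ2] = [720, 141]
r6 m[slip→φ2] = [12, 7]
r6 m[slip→φ3] = [174807, 325287]
r6 m[snow→φ1] = [5, 6]
r6 m[snow→φ6] = [432573, 368638]
r6 m[rain→φ4] = [1, 1]
r7 m[φ0→cld] = [1013175, 3361518]
r7 m[φ0→sun] = [10, 3]
r7 m[φ1→sun] = [72, 47]
r7 m[φ1→snow] = [432573, 368638]
r7 m[φ2→wet] = [72753, 98472]
r7 m[φ2→sun] = [4636, 7353]
r7 m[φ2→slip] = [174807, 325287]
r7 m[φ3→sprk] = [1699416, 2675277]
r7 m[φ3→slip] = [12, 7]
r7 m[φ4→ice] = [2127453, 2247240]
r7 m[φ4→wet] = [29, 23]
r7 m[φ4→rain] = [2221521, 2153172]
r7 m[φ5→ice] = [1, 1]
r7 m[φ6→snow] = [5, 6]
r7 m[cld→φ0] = [1, 1]
r7 m[ice→φ4] = [1, 1]
r7 m[ice→φ5] = [389601, 411610]
r7 m[sprk→φ3] = [1, 1]
r7 m[wet→φ2] = [29, 23]
r7 m[wet→φ4] = [72753, 98472]
r7 m[sun→φ0] = [333792, 345591]
r7 m[sun→φ1] = [46360, 22059]
r7 m[sun→φ2] = [720, 141]
r7 m[slip→φ2] = [12, 7]
r7 m[slip→φ3] = [174807, 325287]
r7 m[snow→φ1] = [5, 6]
r7 m[snow→φ6] = [432573, 368638]
r7 m[rain→φ4] = [1, 1]
r8 m[φ0→cld] = [1013175, 3361518]
r8 m[φ0→sun] = [10, 3]
r8 m[φ1→sun] = [72, 47]
r8 m[φ1→snow] = [432573, 368638]
r8 m[φ2→wet] = [72753, 98472]
r8 m[φ2→sun] = [4636, 7353]
r8 m[φ2→slip] = [174807, 325287]
r8 m[φ3→sprk] = [1699416, 2675277]
r8 m[φ3→slip] = [12, 7]
r8 m[φ4→ice] = [2127453, 2247240]
r8 m[φ4→wet] = [29, 23]
r8 m[φ4→rain] = [2221521, 2153172]
r8 m[φ5→ice] = [1, 1]
r8 m[φ6→snow] = [5, 6]
r8 m[cld→φ0] = [1, 1]
r8 m[ice→φ4] = [1, 1]
r8 m[ice→φ5] = [2127453, 2247240]
r8 m[sprk→φ3] = [1, 1]
r8 m[wet→φ2] = [29, 23]
r8 m[wet→φ4] = [72753, 98472]
r8 m[sun→φ0] = [333792, 345591]
r8 m[sun→φ1] = [46360, 22059]
r8 m[sun→φ2] = [720, 141]
r8 m[slip→φ2] = [12, 7]
r8 m[slip→φ3] = [174807, 325287]
r8 m[snow→φ1] = [5, 6]
r8 m[snow→φ6] = [432573, 368638]
r8 m[rain→φ4] = [1, 1]
r9 m[φ0→cld] = [1013175, 3361518]
r9 m[φ0→sun] = [10, 3]
r9 m[φ1→sun] = [72, 47]
r9 m[φ1→snow] = [432573, 368638]
r9 m[φ2→wet] = [72753, 98472]
r9 m[φ2→sun] = [4636, 7353]
r9 m[φ2→slip] = [174807, 325287]
r9 m[φ3→sprk] = [1699416, 2675277]
r9 m[φ3→slip] = [12, 7]
r9 m[φ4→ice] = [2127453, 2247240]
r9 m[φ4→wet] = [29, 23]
r9 m[φ4→rain] = [2221521, 2153172]
r9 m[φ5→ice] = [1, 1]
r9 m[φ6→snow] = [5, 6]
r9 m[cld→φ0] = [1, 1]
r9 m[ice→φ4] = [1, 1]
r9 m[ice→φ5] = [2127453, 2247240]
r9 m[sprk→φ3] = [1, 1]
r9 m[wet→φ2] = [29, 23]
r9 m[wet→φ4] = [72753, 98472]
r9 m[sun→φ0] = [333792, 345591]
r9 m[sun→φ1] = [46360, 22059]
r9 m[sun→φ2] = [720, 141]
r9 m[slip→φ2] = [12, 7]
r9 m[slip→φ3] = [174807, 325287]
r9 m[snow→φ1] = [5, 6]
r9 m[snow→φ6] = [432573, 368638]
r9 m[rain→φ4] = [1, 1]
fixed point reached at round 9
b[wet] = ⊗ incoming = [2109837, 2264856]

b[wet] = [2109837, 2264856]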